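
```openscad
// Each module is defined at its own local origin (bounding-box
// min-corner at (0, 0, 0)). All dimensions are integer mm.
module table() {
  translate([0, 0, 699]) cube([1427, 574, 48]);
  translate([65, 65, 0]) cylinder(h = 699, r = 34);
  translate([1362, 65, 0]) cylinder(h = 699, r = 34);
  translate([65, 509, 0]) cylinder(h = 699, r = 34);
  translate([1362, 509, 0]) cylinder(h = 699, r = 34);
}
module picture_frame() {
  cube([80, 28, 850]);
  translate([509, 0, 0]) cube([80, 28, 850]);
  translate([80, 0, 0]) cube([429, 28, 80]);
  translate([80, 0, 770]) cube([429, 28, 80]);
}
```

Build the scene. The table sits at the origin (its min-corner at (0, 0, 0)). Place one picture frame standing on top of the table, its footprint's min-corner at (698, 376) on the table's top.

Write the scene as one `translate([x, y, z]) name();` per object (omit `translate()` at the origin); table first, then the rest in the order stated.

table();
translate([698, 376, 747]) picture_frame();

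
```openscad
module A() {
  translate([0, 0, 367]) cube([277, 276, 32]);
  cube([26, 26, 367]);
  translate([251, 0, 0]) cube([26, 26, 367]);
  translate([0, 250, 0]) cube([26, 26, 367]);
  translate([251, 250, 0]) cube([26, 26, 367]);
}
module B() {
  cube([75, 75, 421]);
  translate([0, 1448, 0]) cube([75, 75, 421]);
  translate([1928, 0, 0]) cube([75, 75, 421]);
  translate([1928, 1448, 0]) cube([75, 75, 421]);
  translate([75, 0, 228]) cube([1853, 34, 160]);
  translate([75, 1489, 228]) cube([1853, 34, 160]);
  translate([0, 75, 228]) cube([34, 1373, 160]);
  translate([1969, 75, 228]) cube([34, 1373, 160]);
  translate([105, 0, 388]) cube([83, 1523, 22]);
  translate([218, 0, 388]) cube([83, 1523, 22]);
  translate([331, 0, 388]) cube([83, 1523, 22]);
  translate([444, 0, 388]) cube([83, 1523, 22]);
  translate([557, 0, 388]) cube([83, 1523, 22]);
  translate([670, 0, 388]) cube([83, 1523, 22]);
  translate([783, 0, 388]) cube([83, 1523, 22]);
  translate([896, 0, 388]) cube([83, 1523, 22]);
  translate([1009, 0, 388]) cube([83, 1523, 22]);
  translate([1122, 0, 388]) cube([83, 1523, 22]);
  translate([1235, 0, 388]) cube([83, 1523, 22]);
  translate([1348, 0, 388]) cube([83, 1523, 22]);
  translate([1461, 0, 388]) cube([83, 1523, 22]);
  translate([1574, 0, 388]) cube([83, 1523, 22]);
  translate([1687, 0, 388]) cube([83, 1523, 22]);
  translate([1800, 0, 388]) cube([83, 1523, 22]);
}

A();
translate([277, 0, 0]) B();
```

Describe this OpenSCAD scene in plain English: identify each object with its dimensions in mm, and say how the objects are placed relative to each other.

A is a four-legged stool. The seat is a 277×276×32 mm slab whose top surface is at z = 399 mm; four square legs, each 26×26 mm in cross-section, run from the floor (z = 0) to the underside of the seat, each flush with a corner of the seat.

B is a bed frame 2003 mm long (x) by 1523 mm wide (y). Four 75×75 mm corner posts, 421 mm tall, at the corners of the footprint. Four rails of 34 mm thickness and 160 mm height run between adjacent posts with their undersides at z = 228 mm, their outer faces flush with the outside of the frame (the two x-running rails run between the posts' inner faces; the two y-running rails run between the posts' inner faces). 16 slats, each 83 mm wide (x) and 22 mm thick, lie across the top of the two x-running rails, running the full 1523 mm width of the frame in y; the slats are evenly spaced along x between the inner faces of the end posts with equal gaps (rounded down to the nearest mm) at the −x end and between each pair — any rounding remainder accumulates at the +x end.

The bed frame is against the stool's +x side, with their −y faces flush.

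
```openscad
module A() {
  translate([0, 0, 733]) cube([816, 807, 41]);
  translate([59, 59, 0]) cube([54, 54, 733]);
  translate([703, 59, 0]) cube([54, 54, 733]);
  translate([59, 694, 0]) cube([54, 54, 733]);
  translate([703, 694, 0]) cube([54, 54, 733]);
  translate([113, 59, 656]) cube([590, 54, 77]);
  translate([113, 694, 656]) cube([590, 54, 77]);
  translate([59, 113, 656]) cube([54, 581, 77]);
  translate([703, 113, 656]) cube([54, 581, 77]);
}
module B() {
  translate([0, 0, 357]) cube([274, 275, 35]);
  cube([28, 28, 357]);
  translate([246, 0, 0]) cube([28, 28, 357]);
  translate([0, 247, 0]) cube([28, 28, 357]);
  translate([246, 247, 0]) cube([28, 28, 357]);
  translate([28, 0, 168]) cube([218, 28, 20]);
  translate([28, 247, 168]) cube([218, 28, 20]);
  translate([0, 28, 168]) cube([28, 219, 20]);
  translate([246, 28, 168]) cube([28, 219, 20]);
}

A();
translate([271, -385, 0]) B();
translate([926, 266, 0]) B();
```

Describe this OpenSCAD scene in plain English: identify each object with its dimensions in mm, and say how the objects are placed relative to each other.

A is a rectangular dining table. The top is 816×807×41 mm with its upper surface at z = 774 mm. It stands on four 54×54 mm square legs, each inset 59 mm from the nearest pair of top edges, running from the floor to the underside of the top. Four apron rails, 54 mm thick and 77 mm tall, run between adjacent legs with their top edges flush with the underside of the top and their outer faces flush with the legs' outer faces.

B is a four-legged stool. The seat is a 274×275×35 mm slab whose top surface is at z = 392 mm; four square legs, each 28×28 mm in cross-section, run from the floor (z = 0) to the underside of the seat, each flush with a corner of the seat. Four stretchers, 28 mm wide and 20 mm tall, connect adjacent legs with their undersides at z = 168 mm, each running between the inner faces of the legs it joins and aligned with the legs' outer faces on the other axis.

Two stools sit around the table at the −y, +x sides.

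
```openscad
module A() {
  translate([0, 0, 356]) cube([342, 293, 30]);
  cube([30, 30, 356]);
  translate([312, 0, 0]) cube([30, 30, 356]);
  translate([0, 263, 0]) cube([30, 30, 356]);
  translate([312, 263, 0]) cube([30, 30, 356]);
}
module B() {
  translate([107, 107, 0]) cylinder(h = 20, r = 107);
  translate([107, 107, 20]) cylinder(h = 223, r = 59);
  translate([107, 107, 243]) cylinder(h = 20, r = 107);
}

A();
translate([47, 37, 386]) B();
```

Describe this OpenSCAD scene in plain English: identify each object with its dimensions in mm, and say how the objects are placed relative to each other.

A is a four-legged stool. The seat is a 342×293×30 mm slab whose top surface is at z = 386 mm; four square legs, each 30×30 mm in cross-section, run from the floor (z = 0) to the underside of the seat, each flush with a corner of the seat.

B is a spool: two coaxial disc flanges of radius 107 mm and thickness 20 mm, joined by a core cylinder of radius 59 mm and height 223 mm. The lower flange rests on z = 0 and the three cylinders share a vertical axis.

The spool is on top of the stool.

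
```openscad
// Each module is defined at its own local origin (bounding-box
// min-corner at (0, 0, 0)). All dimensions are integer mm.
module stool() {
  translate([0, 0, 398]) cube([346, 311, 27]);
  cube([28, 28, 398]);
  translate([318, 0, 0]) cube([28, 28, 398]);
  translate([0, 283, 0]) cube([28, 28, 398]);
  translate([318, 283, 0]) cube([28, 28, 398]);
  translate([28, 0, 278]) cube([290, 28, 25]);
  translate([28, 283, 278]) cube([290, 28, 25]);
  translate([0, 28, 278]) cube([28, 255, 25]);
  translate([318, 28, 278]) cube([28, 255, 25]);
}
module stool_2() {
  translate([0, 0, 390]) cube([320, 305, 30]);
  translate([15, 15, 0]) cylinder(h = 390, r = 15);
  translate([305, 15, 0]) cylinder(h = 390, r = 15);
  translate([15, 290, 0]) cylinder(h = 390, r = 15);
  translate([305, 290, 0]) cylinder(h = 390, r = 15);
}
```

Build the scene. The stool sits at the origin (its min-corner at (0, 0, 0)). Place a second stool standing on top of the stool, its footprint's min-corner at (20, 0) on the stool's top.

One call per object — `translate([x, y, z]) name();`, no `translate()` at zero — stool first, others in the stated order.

stool();
translate([20, 0, 425]) stool_2();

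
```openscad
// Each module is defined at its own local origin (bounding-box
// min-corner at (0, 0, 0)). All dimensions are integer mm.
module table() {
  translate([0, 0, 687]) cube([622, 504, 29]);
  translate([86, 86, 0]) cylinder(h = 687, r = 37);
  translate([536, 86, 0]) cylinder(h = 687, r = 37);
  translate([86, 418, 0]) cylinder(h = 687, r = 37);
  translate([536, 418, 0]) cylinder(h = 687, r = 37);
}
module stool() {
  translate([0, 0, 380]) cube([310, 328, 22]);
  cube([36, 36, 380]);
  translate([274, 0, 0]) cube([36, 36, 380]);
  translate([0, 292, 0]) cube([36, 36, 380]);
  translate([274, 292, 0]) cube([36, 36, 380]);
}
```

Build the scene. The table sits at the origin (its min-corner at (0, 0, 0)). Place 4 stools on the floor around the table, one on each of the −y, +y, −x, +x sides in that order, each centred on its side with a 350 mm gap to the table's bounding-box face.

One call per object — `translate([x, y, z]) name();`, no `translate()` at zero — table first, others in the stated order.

table();
translate([156, -678, 0]) stool();
translate([156, 854, 0]) stool();
translate([-660, 88, 0]) stool();
translate([972, 88, 0]) stool();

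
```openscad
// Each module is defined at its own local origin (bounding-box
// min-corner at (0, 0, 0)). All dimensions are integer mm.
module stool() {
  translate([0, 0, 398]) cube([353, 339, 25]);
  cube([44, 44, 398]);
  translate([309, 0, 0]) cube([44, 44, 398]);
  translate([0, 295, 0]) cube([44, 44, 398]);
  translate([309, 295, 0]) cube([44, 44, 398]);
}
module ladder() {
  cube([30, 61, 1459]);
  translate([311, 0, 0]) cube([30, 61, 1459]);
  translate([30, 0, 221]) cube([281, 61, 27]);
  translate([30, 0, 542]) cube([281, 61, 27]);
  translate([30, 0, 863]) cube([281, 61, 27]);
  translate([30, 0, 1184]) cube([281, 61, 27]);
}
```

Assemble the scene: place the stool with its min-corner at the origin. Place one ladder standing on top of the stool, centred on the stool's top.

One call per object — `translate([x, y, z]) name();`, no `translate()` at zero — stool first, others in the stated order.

stool();
translate([6, 139, 423]) ladder();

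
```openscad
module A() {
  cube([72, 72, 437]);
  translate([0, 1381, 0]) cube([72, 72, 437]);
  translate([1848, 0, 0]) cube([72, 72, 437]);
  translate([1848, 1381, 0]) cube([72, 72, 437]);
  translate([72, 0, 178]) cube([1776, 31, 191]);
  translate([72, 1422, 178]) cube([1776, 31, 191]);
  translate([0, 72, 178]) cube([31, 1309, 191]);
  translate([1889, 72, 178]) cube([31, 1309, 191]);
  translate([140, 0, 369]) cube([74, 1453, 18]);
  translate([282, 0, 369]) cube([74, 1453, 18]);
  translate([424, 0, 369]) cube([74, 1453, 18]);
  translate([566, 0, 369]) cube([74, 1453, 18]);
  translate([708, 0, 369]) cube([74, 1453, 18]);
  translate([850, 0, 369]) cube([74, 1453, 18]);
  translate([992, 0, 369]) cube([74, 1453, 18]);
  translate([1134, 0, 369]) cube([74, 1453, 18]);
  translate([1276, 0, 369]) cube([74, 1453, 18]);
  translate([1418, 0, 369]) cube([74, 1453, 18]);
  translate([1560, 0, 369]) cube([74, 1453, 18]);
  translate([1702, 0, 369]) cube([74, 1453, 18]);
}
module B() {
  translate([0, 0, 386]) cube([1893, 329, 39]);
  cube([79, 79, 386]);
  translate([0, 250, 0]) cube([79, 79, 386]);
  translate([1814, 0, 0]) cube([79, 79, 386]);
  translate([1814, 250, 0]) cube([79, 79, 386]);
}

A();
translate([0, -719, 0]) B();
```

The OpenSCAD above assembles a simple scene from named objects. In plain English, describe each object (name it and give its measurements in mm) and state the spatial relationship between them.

A is a bed frame 1920 mm long (x) by 1453 mm wide (y). Four 72×72 mm corner posts, 437 mm tall, at the corners of the footprint. Four rails of 31 mm thickness and 191 mm height run between adjacent posts with their undersides at z = 178 mm, their outer faces flush with the outside of the frame (the two x-running rails run between the posts' inner faces; the two y-running rails run between the posts' inner faces). 12 slats, each 74 mm wide (x) and 18 mm thick, lie across the top of the two x-running rails, running the full 1453 mm width of the frame in y; the slats are evenly spaced along x between the inner faces of the end posts with equal gaps (rounded down to the nearest mm) at the −x end and between each pair — any rounding remainder accumulates at the +x end.

B is a bench: a 1893×329 mm seat slab, 39 mm thick, top at z = 425 mm, on four 79×79 mm square legs flush with the seat corners and standing on z = 0.

The bench is on the floor beside the bed frame on its −y side.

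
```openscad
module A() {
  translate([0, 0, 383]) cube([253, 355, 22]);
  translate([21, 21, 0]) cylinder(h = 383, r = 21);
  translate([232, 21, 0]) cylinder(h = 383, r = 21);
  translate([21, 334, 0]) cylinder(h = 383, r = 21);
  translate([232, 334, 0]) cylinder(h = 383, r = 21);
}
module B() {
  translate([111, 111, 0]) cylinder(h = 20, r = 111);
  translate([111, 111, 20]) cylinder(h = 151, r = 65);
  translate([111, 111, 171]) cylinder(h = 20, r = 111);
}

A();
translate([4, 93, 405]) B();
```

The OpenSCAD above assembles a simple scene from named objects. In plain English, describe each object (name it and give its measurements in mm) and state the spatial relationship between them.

A is a four-legged stool. The seat is a 253×355×22 mm slab whose top surface is at z = 405 mm; four round legs, each 42 mm in diameter, run from the floor (z = 0) to the underside of the seat, each leg's axis is inset half a diameter from the nearest pair of seat edges (so the leg's bounding box is flush with the corner).

B is a spool: two coaxial disc flanges of radius 111 mm and thickness 20 mm, joined by a core cylinder of radius 65 mm and height 151 mm. The lower flange rests on z = 0 and the three cylinders share a vertical axis.

The spool is on top of the stool.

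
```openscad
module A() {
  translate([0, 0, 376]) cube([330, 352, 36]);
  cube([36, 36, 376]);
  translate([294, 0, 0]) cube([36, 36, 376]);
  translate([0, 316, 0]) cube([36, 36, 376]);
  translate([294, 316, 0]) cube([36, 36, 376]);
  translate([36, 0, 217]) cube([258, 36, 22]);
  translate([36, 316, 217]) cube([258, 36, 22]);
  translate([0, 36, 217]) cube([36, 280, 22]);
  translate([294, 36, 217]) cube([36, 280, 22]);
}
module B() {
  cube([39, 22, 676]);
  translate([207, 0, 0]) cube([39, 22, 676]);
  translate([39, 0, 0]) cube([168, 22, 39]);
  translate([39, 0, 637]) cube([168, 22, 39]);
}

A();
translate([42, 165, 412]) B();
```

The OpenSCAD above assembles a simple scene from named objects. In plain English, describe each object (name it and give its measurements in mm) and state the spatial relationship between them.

A is a four-legged stool. The seat is a 330×352×36 mm slab whose top surface is at z = 412 mm; four square legs, each 36×36 mm in cross-section, run from the floor (z = 0) to the underside of the seat, each flush with a corner of the seat. Four stretchers, 36 mm wide and 22 mm tall, connect adjacent legs with their undersides at z = 217 mm, each running between the inner faces of the legs it joins and aligned with the legs' outer faces on the other axis.

B is a picture frame with a 168×598 mm rectangular opening (x by z) and a uniform 39 mm border on every side. Frame depth is 22 mm along y. It is built from two vertical stiles running the full outside height and two horizontal rails spanning the gap between the stiles.

The picture frame is on top of the stool, centred.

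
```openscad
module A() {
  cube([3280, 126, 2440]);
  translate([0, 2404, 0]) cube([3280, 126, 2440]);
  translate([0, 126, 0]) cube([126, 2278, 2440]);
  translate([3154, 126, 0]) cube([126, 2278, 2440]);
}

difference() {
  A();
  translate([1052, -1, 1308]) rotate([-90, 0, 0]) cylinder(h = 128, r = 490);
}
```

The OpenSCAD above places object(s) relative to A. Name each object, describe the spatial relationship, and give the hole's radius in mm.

The subtracted cylinder has r = 490 mm.

A is a house frame. The house frame has a circular hole through its front wall. The hole's radius is 490 mm.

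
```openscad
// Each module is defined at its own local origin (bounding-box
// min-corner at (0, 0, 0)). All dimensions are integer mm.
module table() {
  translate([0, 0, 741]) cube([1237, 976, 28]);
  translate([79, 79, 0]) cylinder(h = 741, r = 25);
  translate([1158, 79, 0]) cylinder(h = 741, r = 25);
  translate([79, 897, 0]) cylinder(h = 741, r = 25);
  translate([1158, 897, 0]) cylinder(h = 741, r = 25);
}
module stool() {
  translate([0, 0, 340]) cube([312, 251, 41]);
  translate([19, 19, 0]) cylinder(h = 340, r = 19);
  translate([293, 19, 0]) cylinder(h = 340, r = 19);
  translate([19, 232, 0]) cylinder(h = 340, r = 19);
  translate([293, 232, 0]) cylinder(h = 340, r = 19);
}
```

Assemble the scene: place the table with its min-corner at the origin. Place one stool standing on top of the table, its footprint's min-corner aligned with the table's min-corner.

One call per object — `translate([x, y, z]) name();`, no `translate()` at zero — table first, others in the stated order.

table();
translate([0, 0, 769]) stool();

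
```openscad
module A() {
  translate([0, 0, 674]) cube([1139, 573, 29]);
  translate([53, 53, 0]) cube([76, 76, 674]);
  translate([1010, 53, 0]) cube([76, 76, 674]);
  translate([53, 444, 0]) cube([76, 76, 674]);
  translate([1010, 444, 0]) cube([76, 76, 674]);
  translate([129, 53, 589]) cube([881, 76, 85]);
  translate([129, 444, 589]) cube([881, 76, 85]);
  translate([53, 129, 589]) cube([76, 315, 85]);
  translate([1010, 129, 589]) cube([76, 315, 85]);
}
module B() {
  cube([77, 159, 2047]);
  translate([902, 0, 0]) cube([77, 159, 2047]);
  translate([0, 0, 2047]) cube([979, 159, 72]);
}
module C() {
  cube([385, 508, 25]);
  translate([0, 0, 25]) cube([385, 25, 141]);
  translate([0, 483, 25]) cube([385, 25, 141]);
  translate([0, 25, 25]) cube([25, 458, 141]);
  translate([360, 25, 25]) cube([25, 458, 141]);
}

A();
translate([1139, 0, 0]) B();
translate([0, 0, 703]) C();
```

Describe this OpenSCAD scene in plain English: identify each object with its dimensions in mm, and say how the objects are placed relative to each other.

A is a rectangular dining table. The top is 1139×573×29 mm with its upper surface at z = 703 mm. It stands on four 76×76 mm square legs, each inset 53 mm from the nearest pair of top edges, running from the floor to the underside of the top. Four apron rails, 76 mm thick and 85 mm tall, run between adjacent legs with their top edges flush with the underside of the top and their outer faces flush with the legs' outer faces.

B is a door frame. The clear opening is 825 mm wide and 2047 mm high. Two 77 mm wide jambs, 159 mm deep, stand either side of the opening from the floor to the top of the opening. A 72 mm thick head sits across the top of both jambs, spanning the full outside width of the frame.

C is an open-topped rectangular box: outside dimensions 385×508×166 mm, with a uniform wall and base thickness of 25 mm. The base is a full 385×508 slab on the floor; four walls sit on top of the base. The front and back walls (the −y and +y sides) span the full width; the two side walls fit between them.

The door frame is against the table's +x side, with their −y faces flush. The open box is on top of the table.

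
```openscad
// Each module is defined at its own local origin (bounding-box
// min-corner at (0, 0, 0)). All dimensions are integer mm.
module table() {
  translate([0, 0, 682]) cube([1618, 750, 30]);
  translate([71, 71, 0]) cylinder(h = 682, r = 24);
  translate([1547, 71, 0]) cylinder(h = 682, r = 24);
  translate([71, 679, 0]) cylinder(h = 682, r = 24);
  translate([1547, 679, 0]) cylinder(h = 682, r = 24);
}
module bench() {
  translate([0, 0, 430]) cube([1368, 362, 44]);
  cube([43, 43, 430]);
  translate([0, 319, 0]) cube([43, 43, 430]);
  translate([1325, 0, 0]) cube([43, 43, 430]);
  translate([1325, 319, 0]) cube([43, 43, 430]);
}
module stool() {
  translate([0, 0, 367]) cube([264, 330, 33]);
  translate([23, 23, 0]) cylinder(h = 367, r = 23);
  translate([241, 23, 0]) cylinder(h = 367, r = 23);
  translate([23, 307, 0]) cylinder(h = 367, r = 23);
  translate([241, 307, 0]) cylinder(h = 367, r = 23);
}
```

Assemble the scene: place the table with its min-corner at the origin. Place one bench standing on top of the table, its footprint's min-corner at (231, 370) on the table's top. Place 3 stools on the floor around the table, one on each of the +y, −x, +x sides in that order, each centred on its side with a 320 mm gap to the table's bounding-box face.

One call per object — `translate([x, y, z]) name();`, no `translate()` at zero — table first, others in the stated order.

table();
translate([231, 370, 712]) bench();
translate([677, 1070, 0]) stool();
translate([-584, 210, 0]) stool();
translate([1938, 210, 0]) stool();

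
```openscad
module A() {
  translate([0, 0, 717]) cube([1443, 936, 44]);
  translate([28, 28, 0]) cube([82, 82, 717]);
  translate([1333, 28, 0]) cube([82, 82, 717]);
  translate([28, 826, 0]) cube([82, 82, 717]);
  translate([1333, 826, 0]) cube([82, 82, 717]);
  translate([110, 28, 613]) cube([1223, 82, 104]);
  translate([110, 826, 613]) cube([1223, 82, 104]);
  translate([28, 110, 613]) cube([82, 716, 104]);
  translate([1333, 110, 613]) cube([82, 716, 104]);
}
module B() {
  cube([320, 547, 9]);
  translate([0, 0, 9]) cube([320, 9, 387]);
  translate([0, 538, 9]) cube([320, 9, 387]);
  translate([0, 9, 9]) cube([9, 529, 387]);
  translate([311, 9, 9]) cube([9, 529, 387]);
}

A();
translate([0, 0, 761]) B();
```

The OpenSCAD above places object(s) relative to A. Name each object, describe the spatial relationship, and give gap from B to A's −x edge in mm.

The open box's min-x is at 0; the table's min-x is 0; gap = 0 mm.

A is a table. B is an open box. The open box is on top of the table. The gap from the open box to the table's −x edge is 0 mm.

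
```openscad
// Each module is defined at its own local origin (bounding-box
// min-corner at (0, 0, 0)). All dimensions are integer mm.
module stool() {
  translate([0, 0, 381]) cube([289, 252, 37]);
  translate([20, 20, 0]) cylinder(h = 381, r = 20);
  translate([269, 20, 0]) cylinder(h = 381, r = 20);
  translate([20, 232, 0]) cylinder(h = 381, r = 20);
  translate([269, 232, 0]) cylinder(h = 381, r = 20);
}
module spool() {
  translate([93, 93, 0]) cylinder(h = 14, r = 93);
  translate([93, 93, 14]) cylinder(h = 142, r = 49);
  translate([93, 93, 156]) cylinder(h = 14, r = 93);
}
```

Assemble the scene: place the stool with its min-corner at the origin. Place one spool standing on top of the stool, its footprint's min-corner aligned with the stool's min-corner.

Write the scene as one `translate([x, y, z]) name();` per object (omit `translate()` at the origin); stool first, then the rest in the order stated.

stool();
translate([0, 0, 418]) spool();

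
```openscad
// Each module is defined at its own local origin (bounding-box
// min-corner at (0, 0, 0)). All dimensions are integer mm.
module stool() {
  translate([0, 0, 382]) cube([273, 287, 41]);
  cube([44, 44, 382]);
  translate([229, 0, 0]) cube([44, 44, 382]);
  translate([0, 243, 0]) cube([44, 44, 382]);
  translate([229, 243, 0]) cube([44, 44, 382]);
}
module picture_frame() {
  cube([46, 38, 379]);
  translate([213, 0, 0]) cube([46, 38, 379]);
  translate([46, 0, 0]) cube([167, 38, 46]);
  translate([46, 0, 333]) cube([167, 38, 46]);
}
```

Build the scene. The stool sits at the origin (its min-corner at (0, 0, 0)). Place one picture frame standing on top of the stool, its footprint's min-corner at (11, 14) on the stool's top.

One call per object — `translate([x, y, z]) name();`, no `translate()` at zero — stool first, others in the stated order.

stool();
translate([11, 14, 423]) picture_frame();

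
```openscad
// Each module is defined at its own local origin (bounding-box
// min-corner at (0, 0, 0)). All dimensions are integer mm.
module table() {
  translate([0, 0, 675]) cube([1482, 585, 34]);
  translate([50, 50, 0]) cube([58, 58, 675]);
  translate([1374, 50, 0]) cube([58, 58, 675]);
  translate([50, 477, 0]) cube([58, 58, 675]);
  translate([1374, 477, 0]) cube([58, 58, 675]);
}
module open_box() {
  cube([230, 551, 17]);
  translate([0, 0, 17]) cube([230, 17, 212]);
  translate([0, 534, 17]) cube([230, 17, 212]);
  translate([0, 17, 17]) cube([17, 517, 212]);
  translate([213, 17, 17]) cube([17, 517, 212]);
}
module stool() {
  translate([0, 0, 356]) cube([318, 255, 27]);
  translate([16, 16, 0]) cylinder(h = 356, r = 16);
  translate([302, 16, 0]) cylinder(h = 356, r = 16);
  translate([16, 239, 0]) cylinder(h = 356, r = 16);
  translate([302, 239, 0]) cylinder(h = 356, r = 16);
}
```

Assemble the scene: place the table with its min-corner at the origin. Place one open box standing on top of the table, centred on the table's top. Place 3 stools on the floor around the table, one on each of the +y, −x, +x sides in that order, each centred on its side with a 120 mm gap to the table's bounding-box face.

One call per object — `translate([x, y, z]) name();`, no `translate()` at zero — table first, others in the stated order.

table();
translate([626, 17, 709]) open_box();
translate([582, 705, 0]) stool();
translate([-438, 165, 0]) stool();
translate([1602, 165, 0]) stool();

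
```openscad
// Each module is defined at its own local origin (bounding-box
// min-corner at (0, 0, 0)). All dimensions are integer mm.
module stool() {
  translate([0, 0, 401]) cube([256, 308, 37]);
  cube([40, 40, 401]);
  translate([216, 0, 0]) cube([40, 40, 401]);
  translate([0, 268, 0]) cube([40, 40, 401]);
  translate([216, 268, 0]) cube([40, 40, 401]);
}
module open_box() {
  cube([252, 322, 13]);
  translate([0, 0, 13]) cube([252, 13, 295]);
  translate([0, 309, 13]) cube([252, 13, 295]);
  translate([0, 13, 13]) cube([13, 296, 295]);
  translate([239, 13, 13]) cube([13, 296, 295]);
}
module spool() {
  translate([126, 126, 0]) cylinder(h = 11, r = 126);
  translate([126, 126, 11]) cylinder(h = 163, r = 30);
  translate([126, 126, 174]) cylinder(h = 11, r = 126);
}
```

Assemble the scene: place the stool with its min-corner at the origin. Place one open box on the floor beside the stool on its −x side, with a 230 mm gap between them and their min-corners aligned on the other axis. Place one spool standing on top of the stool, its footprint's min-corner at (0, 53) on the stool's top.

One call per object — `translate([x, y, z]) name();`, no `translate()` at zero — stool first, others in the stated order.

stool();
translate([-482, 0, 0]) open_box();
translate([0, 53, 438]) spool();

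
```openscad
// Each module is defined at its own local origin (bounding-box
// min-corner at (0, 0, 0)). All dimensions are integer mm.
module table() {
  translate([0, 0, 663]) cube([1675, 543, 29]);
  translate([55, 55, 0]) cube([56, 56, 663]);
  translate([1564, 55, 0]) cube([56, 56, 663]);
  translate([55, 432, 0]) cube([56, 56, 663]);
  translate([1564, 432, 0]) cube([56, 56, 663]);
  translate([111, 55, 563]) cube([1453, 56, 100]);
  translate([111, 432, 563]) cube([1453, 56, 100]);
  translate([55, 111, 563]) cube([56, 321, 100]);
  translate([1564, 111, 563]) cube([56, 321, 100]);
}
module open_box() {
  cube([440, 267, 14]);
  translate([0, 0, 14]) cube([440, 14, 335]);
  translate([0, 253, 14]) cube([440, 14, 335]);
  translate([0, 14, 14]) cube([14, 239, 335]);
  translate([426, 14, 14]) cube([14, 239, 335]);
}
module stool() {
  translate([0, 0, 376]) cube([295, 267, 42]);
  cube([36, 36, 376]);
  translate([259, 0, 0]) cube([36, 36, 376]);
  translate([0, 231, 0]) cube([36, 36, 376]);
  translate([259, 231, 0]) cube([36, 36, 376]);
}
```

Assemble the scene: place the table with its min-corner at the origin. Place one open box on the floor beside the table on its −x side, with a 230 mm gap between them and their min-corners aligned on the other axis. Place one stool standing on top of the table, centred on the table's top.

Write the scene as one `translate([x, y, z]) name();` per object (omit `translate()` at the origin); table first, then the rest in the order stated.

table();
translate([-670, 0, 0]) open_box();
translate([690, 138, 692]) stool();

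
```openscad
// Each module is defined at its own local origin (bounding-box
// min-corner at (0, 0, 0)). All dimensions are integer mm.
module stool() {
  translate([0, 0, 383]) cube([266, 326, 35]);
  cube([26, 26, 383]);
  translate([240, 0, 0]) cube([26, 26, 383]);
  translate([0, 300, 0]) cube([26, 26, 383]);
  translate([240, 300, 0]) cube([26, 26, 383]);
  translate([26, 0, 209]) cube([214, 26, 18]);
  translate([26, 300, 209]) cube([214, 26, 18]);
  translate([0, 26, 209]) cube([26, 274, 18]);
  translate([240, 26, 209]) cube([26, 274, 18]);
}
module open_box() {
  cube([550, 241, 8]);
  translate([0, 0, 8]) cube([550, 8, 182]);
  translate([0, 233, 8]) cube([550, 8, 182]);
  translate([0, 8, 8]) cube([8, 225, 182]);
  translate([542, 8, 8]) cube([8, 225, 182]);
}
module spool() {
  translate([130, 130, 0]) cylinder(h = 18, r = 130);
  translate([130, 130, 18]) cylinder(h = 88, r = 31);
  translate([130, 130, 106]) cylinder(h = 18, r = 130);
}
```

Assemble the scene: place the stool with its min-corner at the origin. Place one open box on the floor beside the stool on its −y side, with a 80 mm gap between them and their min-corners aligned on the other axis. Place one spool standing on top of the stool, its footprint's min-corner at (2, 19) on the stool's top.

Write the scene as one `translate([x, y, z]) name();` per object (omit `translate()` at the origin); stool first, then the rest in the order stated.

stool();
translate([0, -321, 0]) open_box();
translate([2, 19, 418]) spool();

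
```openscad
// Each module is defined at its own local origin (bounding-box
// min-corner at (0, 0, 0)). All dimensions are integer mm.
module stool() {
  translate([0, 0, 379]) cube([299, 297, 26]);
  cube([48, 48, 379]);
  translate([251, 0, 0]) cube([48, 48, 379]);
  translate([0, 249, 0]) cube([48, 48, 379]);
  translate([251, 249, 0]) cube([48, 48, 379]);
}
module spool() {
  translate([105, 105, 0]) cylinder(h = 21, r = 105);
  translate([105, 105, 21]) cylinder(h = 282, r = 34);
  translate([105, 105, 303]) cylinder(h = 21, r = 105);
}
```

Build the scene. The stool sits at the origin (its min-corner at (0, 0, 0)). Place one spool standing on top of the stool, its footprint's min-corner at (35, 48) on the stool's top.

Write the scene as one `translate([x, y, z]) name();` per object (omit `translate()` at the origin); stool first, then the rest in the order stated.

stool();
translate([35, 48, 405]) spool();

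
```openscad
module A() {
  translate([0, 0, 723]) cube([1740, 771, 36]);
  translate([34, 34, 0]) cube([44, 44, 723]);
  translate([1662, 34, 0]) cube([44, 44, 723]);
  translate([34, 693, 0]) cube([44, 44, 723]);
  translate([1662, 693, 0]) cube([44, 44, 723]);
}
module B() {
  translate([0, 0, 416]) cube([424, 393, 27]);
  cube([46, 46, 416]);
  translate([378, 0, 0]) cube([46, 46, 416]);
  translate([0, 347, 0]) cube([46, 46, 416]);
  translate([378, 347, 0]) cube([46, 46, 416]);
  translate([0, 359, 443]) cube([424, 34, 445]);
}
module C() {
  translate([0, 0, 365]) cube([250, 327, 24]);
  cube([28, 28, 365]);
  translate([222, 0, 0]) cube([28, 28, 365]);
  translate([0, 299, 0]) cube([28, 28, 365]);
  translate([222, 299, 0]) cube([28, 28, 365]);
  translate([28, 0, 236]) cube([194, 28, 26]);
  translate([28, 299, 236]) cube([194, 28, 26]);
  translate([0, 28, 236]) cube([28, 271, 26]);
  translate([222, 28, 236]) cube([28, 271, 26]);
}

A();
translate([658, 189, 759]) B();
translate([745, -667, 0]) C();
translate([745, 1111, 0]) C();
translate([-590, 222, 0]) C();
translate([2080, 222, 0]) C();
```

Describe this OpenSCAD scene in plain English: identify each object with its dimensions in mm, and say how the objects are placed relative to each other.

A is a rectangular dining table. The top is 1740×771×36 mm with its upper surface at z = 759 mm. It stands on four 44×44 mm square legs, each inset 34 mm from the nearest pair of top edges, running from the floor to the underside of the top.

B is a chair. The seat is a 424×393×27 mm slab with its top at z = 443 mm, on four 46×46 mm corner legs (flush with the seat edges, standing on z = 0). A flat backrest 34 mm thick, 445 mm tall, spans the full seat width and rises from the seat top along its +y edge, rear face flush with the rear of the seat.

C is a simple wooden stool: a rectangular seat 250 mm (x) by 327 mm (y), 24 mm thick, top face at z = 389 mm, on four square legs, each 28×28 mm in cross-section. The legs rest on z = 0, each flush with a corner of the seat. Four stretchers, 28 mm wide and 26 mm tall, connect adjacent legs with their undersides at z = 236 mm, each running between the inner faces of the legs it joins and aligned with the legs' outer faces on the other axis.

The chair is on top of the table, centred. Four stools sit around the table at the −y, +y, −x, +x sides.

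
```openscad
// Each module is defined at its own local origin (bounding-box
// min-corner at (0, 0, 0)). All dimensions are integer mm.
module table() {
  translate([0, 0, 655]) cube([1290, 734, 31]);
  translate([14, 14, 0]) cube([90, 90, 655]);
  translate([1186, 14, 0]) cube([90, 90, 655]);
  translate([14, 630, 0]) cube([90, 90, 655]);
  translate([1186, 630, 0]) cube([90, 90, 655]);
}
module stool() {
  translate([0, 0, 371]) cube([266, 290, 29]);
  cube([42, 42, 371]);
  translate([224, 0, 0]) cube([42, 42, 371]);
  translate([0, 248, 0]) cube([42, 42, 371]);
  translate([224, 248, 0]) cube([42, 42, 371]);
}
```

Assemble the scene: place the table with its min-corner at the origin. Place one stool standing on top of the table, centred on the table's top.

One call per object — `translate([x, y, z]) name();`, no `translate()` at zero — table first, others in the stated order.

table();
translate([512, 222, 686]) stool();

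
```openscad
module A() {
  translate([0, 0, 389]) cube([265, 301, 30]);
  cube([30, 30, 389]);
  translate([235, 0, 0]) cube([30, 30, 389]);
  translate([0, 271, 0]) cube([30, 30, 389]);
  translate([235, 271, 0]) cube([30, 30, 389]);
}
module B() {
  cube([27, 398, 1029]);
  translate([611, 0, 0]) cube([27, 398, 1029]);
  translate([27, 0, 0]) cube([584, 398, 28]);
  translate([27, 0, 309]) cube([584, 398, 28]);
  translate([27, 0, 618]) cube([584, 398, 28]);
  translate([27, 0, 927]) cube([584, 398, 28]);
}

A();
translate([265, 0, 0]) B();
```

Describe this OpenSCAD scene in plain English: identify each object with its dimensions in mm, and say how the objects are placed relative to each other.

A is a four-legged stool. The seat is a 265×301×30 mm slab whose top surface is at z = 419 mm; four square legs, each 30×30 mm in cross-section, run from the floor (z = 0) to the underside of the seat, each flush with a corner of the seat.

B is a bookshelf 638 mm wide overall, 398 mm deep and 1029 mm tall. The two sides are 27 mm thick vertical panels. 4 horizontal shelves of 28 mm thickness span between the inner faces of the sides; the lowest shelf sits on the floor and shelves are stacked with a clear vertical gap of 281 mm between each pair.

The bookshelf is against the stool's +x side, with their −y faces flush.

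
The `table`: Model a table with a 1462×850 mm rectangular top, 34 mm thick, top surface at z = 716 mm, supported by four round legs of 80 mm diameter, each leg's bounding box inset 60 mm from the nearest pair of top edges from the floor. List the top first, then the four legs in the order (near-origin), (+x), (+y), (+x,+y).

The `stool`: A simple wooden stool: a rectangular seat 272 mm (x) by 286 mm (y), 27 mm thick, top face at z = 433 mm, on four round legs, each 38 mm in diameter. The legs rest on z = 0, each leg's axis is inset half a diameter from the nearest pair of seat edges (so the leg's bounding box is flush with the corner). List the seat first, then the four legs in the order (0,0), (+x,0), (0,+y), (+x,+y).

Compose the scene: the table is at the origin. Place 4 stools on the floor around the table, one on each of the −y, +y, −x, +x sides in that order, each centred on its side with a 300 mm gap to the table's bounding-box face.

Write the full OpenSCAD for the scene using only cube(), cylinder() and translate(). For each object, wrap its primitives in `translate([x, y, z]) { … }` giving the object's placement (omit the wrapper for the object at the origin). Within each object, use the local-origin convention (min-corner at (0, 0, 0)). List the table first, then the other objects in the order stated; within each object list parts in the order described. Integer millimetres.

translate([0, 0, 682]) cube([1462, 850, 34]);
translate([100, 100, 0]) cylinder(h = 682, r = 40);
translate([1362, 100, 0]) cylinder(h = 682, r = 40);
translate([100, 750, 0]) cylinder(h = 682, r = 40);
translate([1362, 750, 0]) cylinder(h = 682, r = 40);
translate([595, -586, 0]) {
  translate([0, 0, 406]) cube([272, 286, 27]);
  translate([19, 19, 0]) cylinder(h = 406, r = 19);
  translate([253, 19, 0]) cylinder(h = 406, r = 19);
  translate([19, 267, 0]) cylinder(h = 406, r = 19);
  translate([253, 267, 0]) cylinder(h = 406, r = 19);
}
translate([595, 1150, 0]) {
  translate([0, 0, 406]) cube([272, 286, 27]);
  translate([19, 19, 0]) cylinder(h = 406, r = 19);
  translate([253, 19, 0]) cylinder(h = 406, r = 19);
  translate([19, 267, 0]) cylinder(h = 406, r = 19);
  translate([253, 267, 0]) cylinder(h = 406, r = 19);
}
translate([-572, 282, 0]) {
  translate([0, 0, 406]) cube([272, 286, 27]);
  translate([19, 19, 0]) cylinder(h = 406, r = 19);
  translate([253, 19, 0]) cylinder(h = 406, r = 19);
  translate([19, 267, 0]) cylinder(h = 406, r = 19);
  translate([253, 267, 0]) cylinder(h = 406, r = 19);
}
translate([1762, 282, 0]) {
  translate([0, 0, 406]) cube([272, 286, 27]);
  translate([19, 19, 0]) cylinder(h = 406, r = 19);
  translate([253, 19, 0]) cylinder(h = 406, r = 19);
  translate([19, 267, 0]) cylinder(h = 406, r = 19);
  translate([253, 267, 0]) cylinder(h = 406, r = 19);
}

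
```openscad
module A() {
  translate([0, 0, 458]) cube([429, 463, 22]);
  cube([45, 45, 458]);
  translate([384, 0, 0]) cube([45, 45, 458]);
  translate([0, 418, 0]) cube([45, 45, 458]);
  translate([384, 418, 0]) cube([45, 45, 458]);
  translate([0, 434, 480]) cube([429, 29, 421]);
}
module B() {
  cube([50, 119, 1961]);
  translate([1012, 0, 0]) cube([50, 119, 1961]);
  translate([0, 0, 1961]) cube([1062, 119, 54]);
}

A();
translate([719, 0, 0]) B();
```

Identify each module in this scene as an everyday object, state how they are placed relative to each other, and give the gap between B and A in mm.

A is a chair. B is a door frame. The door frame is on the floor beside the chair on its +x side. The gap between the door frame and the chair is 290 mm.

The door frame's nearest face is 290 mm from the chair's +x face.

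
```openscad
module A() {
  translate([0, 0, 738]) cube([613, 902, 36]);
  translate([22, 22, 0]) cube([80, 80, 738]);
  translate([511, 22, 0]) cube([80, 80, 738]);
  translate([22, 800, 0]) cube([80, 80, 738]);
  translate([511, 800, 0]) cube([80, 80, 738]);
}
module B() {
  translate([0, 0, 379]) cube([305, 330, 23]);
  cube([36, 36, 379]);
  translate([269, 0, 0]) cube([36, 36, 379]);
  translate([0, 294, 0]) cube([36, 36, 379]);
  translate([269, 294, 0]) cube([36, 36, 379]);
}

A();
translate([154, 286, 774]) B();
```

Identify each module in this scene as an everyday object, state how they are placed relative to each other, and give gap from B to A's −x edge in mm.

The stool's min-x is at 154; the table's min-x is 0; gap = 154 mm.

A is a table. B is a stool. The stool is on top of the table, centred. The gap from the stool to the table's −x edge is 154 mm.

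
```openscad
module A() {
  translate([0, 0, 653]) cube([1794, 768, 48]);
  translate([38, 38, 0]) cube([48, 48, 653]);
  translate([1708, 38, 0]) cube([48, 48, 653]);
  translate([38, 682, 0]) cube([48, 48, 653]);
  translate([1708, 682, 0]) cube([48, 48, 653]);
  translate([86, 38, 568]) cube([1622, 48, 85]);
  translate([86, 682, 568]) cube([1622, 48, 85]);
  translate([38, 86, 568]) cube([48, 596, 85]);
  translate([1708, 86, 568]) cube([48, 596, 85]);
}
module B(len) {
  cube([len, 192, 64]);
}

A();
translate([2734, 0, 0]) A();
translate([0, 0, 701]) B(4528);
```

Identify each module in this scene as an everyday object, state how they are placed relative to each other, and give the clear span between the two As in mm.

Second table starts at x = 2734; first ends at x = 1794; clear span = 2734 − 1794 = 940 mm.

A is a table. B is a beam. A beam spans the tops of two tables. The clear span between the two tables is 940 mm.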